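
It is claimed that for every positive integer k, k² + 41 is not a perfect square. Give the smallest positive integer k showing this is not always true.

k = 20

For k = 1, 2, 3, 4, …, 17, 18, 19 the conclusion holds.
k = 20: 20² + 41 = 441 = 21², a perfect square.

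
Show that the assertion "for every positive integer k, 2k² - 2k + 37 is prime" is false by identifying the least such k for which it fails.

k = 1: 2k² - 2k + 37 = 37, prime.
k = 2: 2k² - 2k + 37 = 41, prime.
k = 3: 2k² - 2k + 37 = 49 = 7 × 7, composite.
Hence k = 3 is a counterexample.

k = 3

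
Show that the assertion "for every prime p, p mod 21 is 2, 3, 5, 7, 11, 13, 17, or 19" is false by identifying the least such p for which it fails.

For p = 2, 3, 5, 7, 11, 13, 17, 19, 23 the conclusion holds.
p = 29: 29 mod 21 = 8 — not in {2, 3, 5, 7, 11, 13, 17, 19}.

p = 29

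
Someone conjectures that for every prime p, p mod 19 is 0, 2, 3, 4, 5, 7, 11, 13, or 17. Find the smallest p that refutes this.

For p = 2, 3, 5, 7, 11, 13, 17, 19, 23 the conclusion holds.
p = 29: 29 mod 19 = 10 — not in {0, 2, 3, 4, 5, 7, 11, 13, 17}.
Thus p = 29 disproves the claim, and no smaller p works.

p = 29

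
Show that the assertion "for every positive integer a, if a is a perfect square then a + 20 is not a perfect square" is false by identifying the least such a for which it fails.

Check each positive integer a in order until a is a perfect square but a + 20 is a perfect square.
a = 1: 1 + 20 = 21, not a perfect square.
a = 4: 4 + 20 = 24, not a perfect square.
a = 9: 9 + 20 = 29, not a perfect square.
a = 16: 16 = 4² and 16 + 20 = 36 = 6².
Thus a = 16 disproves the claim, and no smaller a works.

a = 16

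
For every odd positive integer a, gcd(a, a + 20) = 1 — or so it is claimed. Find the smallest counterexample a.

For a = 1, 3 the conclusion holds.
a = 5: gcd(5, 25) = 5.

a = 5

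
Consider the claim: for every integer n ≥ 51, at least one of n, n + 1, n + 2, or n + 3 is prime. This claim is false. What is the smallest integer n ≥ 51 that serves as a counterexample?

For n = 51, 52, 53 the conclusion holds.
n = 54: 54 = 2 × 27; 55 = 5 × 11; 56 = 2 × 28; 57 = 3 × 19 — all composite.

n = 54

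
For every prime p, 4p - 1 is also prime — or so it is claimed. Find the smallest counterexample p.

p = 7

p = 2: 4p - 1 = 7, prime.
p = 3: 4p - 1 = 11, prime.
p = 5: 4p - 1 = 19, prime.
p = 7: 4p - 1 = 27 = 3 × 9, not prime.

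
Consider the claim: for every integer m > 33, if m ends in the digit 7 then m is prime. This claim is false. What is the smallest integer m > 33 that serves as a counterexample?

m = 37: 37 ends in 7 and is prime.
m = 47: 47 ends in 7 and is prime.
m = 57: 57 ends in 7; 57 = 3 × 19, composite.

m = 57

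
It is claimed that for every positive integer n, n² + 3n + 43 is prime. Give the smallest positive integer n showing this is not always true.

n = 39

A counterexample is any positive integer n such that n² + 3n + 43 is not prime; we check each in order.
For n = 1, 2, 3, 4, …, 36, 37, 38 the conclusion holds.
n = 39: n² + 3n + 43 = 1681 = 41 × 41, composite.
So n = 39 is the smallest counterexample.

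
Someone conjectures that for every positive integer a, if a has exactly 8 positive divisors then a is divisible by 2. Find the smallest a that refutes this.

a = 105

We need the least positive integer a for which a has exactly 8 positive divisors but a is not divisible by 2.
For a = 24, 30, 40, 42, …, 88, 102, 104 the conclusion holds.
a = 105: τ(105) = 8; 105 mod 2 = 1.
Thus a = 105 disproves the claim, and no smaller a works.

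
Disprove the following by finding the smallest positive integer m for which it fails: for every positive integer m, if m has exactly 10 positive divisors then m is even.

A counterexample is any positive integer m such that m has exactly 10 positive divisors but m is odd; we check each in order.
For m = 48, 80, 112, 162, 176, 208, 272, 304, 368 the conclusion holds.
m = 405: divisors of 405: 10 divisors; 405 is odd.
So m = 405 is the smallest counterexample.

m = 405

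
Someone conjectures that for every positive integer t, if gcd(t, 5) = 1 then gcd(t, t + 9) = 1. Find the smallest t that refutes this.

A counterexample is any positive integer t such that gcd(t, 5) = 1 but gcd(t, t + 9) > 1; we check each in order.
For t = 1, 2 the conclusion holds.
t = 3: gcd(3, 12) = 3.
Thus t = 3 disproves the claim, and no smaller t works.

t = 3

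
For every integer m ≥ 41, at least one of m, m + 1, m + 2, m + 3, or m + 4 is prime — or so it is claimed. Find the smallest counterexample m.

We need the least integer m ≥ 41 for which m, m + 1, m + 2, m + 3, m + 4 are all composite.
m = 41: 41 is prime.
m = 42: 43 is prime.
m = 43: 43 is prime.
m = 44: 47 is prime.
m = 45: 47 is prime.
m = 46: 47 is prime.
m = 47: 47 is prime.
m = 48: 48 = 2 × 24; 49 = 7 × 7; 50 = 2 × 25; 51 = 3 × 17; 52 = 2 × 26 — all composite.

m = 48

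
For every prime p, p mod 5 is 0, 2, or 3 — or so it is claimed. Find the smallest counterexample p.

p = 11

p = 2: 2 mod 5 = 2.
p = 3: 3 mod 5 = 3.
p = 5: 5 mod 5 = 0.
p = 7: 7 mod 5 = 2.
p = 11: 11 mod 5 = 1 — not in {0, 2, 3}.
Thus p = 11 disproves the claim, and no smaller p works.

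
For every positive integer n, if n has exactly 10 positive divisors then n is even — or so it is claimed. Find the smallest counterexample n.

Check each positive integer n in order until n has exactly 10 positive divisors but n is odd.
For n = 48, 80, 112, 162, 176, 208, 272, 304, 368 the conclusion holds.
n = 405: divisors of 405: 10 divisors; 405 is odd.
Thus n = 405 disproves the claim, and no smaller n works.

n = 405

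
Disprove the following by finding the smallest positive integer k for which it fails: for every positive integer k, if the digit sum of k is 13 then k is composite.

k = 67

For k = 49, 58 the conclusion holds.
k = 67: digit sum 13; 67 is prime, not composite.
Hence k = 67 is a counterexample.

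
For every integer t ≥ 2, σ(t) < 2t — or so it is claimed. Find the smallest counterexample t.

We need the least integer t ≥ 2 for which the claim fails.
The first 4 eligible values, up to t = 5, all satisfy the conclusion.
t = 6: σ(6) = 12; 12 ≥ 12.
Hence t = 6 is a counterexample.

t = 6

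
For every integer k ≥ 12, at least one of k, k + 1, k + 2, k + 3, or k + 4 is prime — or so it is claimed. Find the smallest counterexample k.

k = 24

A counterexample is any integer k ≥ 12 such that k, k + 1, k + 2, k + 3, k + 4 are all composite; we check each in order.
For k = 12, 13, 14, 15, …, 21, 22, 23 the conclusion holds.
k = 24: 24 = 2 × 12; 25 = 5 × 5; 26 = 2 × 13; 27 = 3 × 9; 28 = 2 × 14 — all composite.
Thus k = 24 disproves the claim, and no smaller k works.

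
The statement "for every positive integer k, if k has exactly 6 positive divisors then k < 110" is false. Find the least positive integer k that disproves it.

We need the least positive integer k for which k has exactly 6 positive divisors but the claim fails.
For k = 12, 18, 20, 28, …, 92, 98, 99 the conclusion holds.
k = 116: τ(116) = 6; 116 ≥ 110.

k = 116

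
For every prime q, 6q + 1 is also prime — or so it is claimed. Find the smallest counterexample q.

A counterexample is any prime q such that 6q + 1 is not prime; we check each in order.
The first 7 eligible values, up to q = 17, all satisfy the conclusion.
q = 19: 6q + 1 = 115 = 5 × 23, not prime.

q = 19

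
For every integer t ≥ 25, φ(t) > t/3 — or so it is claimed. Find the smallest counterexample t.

Check each integer t ≥ 25 in order until the claim fails.
t = 25: φ(25) = 20 and 25/3 = 25/3, so φ(25) > 25/3.
t = 26: φ(26) = 12 and 26/3 = 26/3, so φ(26) > 26/3.
t = 27: φ(27) = 18 and 27/3 = 9, so φ(27) > 27/3.
t = 28: φ(28) = 12 and 28/3 = 28/3, so φ(28) > 28/3.
t = 29: φ(29) = 28 and 29/3 = 29/3, so φ(29) > 29/3.
t = 30: φ(30) = 8 and 30/3 = 10, so φ(30) ≤ 30/3.
So t = 30 is the smallest counterexample.

t = 30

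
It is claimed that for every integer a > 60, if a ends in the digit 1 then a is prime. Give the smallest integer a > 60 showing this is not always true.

a = 81

We need the least integer a > 60 for which a ends in the digit 1 but a is not prime.
a = 61: 61 ends in 1 and is prime.
a = 71: 71 ends in 1 and is prime.
a = 81: 81 ends in 1; 81 = 3 × 27, composite.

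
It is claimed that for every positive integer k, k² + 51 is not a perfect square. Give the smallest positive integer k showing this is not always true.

k = 7

We need the least positive integer k for which k² + 51 is a perfect square.
For k = 1, 2, 3, 4, 5, 6 the conclusion holds.
k = 7: 7² + 51 = 100 = 10², a perfect square.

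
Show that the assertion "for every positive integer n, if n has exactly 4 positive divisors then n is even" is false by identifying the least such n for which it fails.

n = 15

For n = 6, 8, 10, 14 the conclusion holds.
n = 15: divisors of 15: 1, 3, 5, 15; 15 is odd.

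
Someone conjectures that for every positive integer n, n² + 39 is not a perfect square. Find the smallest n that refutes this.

n = 5

The first 4 eligible values, up to n = 4, all satisfy the conclusion.
n = 5: 5² + 39 = 64 = 8², a perfect square.
Hence n = 5 is a counterexample.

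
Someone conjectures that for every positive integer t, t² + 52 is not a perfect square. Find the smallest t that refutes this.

Check each positive integer t in order until t² + 52 is a perfect square.
For t = 1, 2, 3, 4, …, 9, 10, 11 the conclusion holds.
t = 12: 12² + 52 = 196 = 14², a perfect square.
Hence t = 12 is a counterexample.

t = 12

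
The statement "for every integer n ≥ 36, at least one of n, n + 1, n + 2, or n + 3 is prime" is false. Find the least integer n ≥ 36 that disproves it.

n = 48

Check each integer n ≥ 36 in order until n, n + 1, n + 2, n + 3 are all composite.
For n = 36, 37, 38, 39, …, 45, 46, 47 the conclusion holds.
n = 48: 48 = 2 × 24; 49 = 7 × 7; 50 = 2 × 25; 51 = 3 × 17 — all composite.
Thus n = 48 disproves the claim, and no smaller n works.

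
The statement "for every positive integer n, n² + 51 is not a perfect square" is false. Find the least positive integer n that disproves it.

n = 7

Check each positive integer n in order until n² + 51 is a perfect square.
The first 6 eligible values, up to n = 6, all satisfy the conclusion.
n = 7: 7² + 51 = 100 = 10², a perfect square.
So n = 7 is the smallest counterexample.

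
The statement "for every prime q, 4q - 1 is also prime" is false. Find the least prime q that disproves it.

Check each prime q in order until 4q - 1 is not prime.
For q = 2, 3, 5 the conclusion holds.
q = 7: 4q - 1 = 27 = 3 × 9, not prime.
Thus q = 7 disproves the claim, and no smaller q works.

q = 7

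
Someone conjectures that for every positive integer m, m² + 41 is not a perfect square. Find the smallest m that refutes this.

m = 20

We need the least positive integer m for which m² + 41 is a perfect square.
For m = 1, 2, 3, 4, …, 17, 18, 19 the conclusion holds.
m = 20: 20² + 41 = 441 = 21², a perfect square.
So m = 20 is the smallest counterexample.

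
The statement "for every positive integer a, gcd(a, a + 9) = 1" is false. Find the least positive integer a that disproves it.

a = 3

Check each positive integer a in order until gcd(a, a + 9) > 1.
a = 1: gcd(1, 10) = 1.
a = 2: gcd(2, 11) = 1.
a = 3: gcd(3, 12) = 3.
Thus a = 3 disproves the claim, and no smaller a works.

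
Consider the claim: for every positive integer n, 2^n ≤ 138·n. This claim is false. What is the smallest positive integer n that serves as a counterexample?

n = 11

We need the least positive integer n for which 2^n > 138·n.
For n = 1, 2, 3, 4, 5, 6, 7, 8, 9, 10 the conclusion holds.
n = 11: 2^n = 2048 and 138·n = 1518, so 2048 > 1518.
Thus n = 11 disproves the claim, and no smaller n works.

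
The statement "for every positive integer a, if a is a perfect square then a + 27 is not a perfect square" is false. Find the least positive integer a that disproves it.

For a = 1, 4 the conclusion holds.
a = 9: 9 = 3² and 9 + 27 = 36 = 6².
Hence a = 9 is a counterexample.

a = 9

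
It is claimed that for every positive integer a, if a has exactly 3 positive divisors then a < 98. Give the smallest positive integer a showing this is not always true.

a = 4: τ(4) = 3; 4 < 98.
a = 9: τ(9) = 3; 9 < 98.
a = 25: τ(25) = 3; 25 < 98.
a = 49: τ(49) = 3; 49 < 98.
a = 121: τ(121) = 3; 121 ≥ 98.

a = 121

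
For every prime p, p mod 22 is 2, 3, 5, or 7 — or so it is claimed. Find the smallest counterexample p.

p = 11

A counterexample is any prime p such that the claim fails; we check each in order.
The first 4 eligible values, up to p = 7, all satisfy the conclusion.
p = 11: 11 mod 22 = 11 — not in {2, 3, 5, 7}.
Thus p = 11 disproves the claim, and no smaller p works.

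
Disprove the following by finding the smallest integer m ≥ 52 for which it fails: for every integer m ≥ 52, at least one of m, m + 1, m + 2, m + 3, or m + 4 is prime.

We need the least integer m ≥ 52 for which m, m + 1, m + 2, m + 3, m + 4 are all composite.
For m = 52, 53 the conclusion holds.
m = 54: 54 = 2 × 27; 55 = 5 × 11; 56 = 2 × 28; 57 = 3 × 19; 58 = 2 × 29 — all composite.
Hence m = 54 is a counterexample.

m = 54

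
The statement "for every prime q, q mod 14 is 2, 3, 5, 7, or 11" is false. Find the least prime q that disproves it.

A counterexample is any prime q such that the claim fails; we check each in order.
For q = 2, 3, 5, 7, 11 the conclusion holds.
q = 13: 13 mod 14 = 13 — not in {2, 3, 5, 7, 11}.
Hence q = 13 is a counterexample.

q = 13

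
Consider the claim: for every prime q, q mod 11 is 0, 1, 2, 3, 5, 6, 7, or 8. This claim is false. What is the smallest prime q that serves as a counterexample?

q = 31

For q = 2, 3, 5, 7, 11, 13, 17, 19, 23, 29 the conclusion holds.
q = 31: 31 mod 11 = 9 — not in {0, 1, 2, 3, 5, 6, 7, 8}.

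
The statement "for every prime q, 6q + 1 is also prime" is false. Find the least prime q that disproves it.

The first 7 eligible values, up to q = 17, all satisfy the conclusion.
q = 19: 6q + 1 = 115 = 5 × 23, not prime.

q = 19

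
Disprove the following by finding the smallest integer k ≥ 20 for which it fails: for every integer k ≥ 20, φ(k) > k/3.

k = 24

A counterexample is any integer k ≥ 20 such that the claim fails; we check each in order.
k = 20: φ(20) = 8 and 20/3 = 20/3, so φ(20) > 20/3.
k = 21: φ(21) = 12 and 21/3 = 7, so φ(21) > 21/3.
k = 22: φ(22) = 10 and 22/3 = 22/3, so φ(22) > 22/3.
k = 23: φ(23) = 22 and 23/3 = 23/3, so φ(23) > 23/3.
k = 24: φ(24) = 8 and 24/3 = 8, so φ(24) ≤ 24/3.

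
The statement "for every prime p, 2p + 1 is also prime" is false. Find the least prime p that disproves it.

Check each prime p in order until 2p + 1 is not prime.
p = 2: 2p + 1 = 5, prime.
p = 3: 2p + 1 = 7, prime.
p = 5: 2p + 1 = 11, prime.
p = 7: 2p + 1 = 15 = 3 × 5, not prime.
So p = 7 is the smallest counterexample.

p = 7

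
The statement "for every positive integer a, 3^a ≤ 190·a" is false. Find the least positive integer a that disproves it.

We need the least positive integer a for which 3^a > 190·a.
a = 1: 3^a = 3 and 190·a = 190, so 3 ≤ 190.
a = 2: 3^a = 9 and 190·a = 380, so 9 ≤ 380.
a = 3: 3^a = 27 and 190·a = 570, so 27 ≤ 570.
a = 4: 3^a = 81 and 190·a = 760, so 81 ≤ 760.
a = 5: 3^a = 243 and 190·a = 950, so 243 ≤ 950.
a = 6: 3^a = 729 and 190·a = 1140, so 729 ≤ 1140.
a = 7: 3^a = 2187 and 190·a = 1330, so 2187 > 1330.
Hence a = 7 is a counterexample.

a = 7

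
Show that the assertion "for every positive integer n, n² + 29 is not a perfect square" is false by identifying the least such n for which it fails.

We need the least positive integer n for which n² + 29 is a perfect square.
The first 13 eligible values, up to n = 13, all satisfy the conclusion.
n = 14: 14² + 29 = 225 = 15², a perfect square.

n = 14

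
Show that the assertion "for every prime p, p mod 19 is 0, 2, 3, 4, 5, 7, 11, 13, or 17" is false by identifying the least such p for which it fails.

p = 29

For p = 2, 3, 5, 7, 11, 13, 17, 19, 23 the conclusion holds.
p = 29: 29 mod 19 = 10 — not in {0, 2, 3, 4, 5, 7, 11, 13, 17}.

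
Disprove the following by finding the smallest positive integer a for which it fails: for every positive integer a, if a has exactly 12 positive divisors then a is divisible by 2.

The first 24 eligible values, up to a = 308, all satisfy the conclusion.
a = 315: τ(315) = 12; 315 mod 2 = 1.

a = 315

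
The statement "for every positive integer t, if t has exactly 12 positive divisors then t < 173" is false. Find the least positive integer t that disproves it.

We need the least positive integer t for which t has exactly 12 positive divisors but the claim fails.
For t = 60, 72, 84, 90, …, 150, 156, 160 the conclusion holds.
t = 198: τ(198) = 12; 198 ≥ 173.
Thus t = 198 disproves the claim, and no smaller t works.

t = 198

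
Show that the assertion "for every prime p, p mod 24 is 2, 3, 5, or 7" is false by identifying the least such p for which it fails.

p = 11

Check each prime p in order until the claim fails.
The first 4 eligible values, up to p = 7, all satisfy the conclusion.
p = 11: 11 mod 24 = 11 — not in {2, 3, 5, 7}.
Hence p = 11 is a counterexample.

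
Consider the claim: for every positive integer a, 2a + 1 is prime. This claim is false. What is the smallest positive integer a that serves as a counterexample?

A counterexample is any positive integer a such that 2a + 1 is not prime; we check each in order.
For a = 1, 2, 3 the conclusion holds.
a = 4: 2a + 1 = 9 = 3 × 3, composite.

a = 4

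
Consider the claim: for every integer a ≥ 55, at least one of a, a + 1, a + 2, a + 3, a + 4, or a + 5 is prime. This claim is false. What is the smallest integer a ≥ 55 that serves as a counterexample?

A counterexample is any integer a ≥ 55 such that a, a + 1, a + 2, a + 3, a + 4, a + 5 are all composite; we check each in order.
The first 35 eligible values, up to a = 89, all satisfy the conclusion.
a = 90: 90 = 2 × 45; 91 = 7 × 13; 92 = 2 × 46; 93 = 3 × 31; 94 = 2 × 47; 95 = 5 × 19 — all composite.

a = 90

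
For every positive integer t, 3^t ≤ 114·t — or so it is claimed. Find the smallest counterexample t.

A counterexample is any positive integer t such that 3^t > 114·t; we check each in order.
For t = 1, 2, 3, 4, 5 the conclusion holds.
t = 6: 3^t = 729 and 114·t = 684, so 729 > 684.

t = 6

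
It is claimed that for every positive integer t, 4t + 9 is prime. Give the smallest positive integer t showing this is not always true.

t = 3

t = 1: 4t + 9 = 13, prime.
t = 2: 4t + 9 = 17, prime.
t = 3: 4t + 9 = 21 = 3 × 7, composite.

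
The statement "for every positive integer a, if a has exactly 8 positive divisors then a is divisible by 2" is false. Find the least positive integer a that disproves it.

a = 105

Check each positive integer a in order until a has exactly 8 positive divisors but a is not divisible by 2.
For a = 24, 30, 40, 42, …, 88, 102, 104 the conclusion holds.
a = 105: τ(105) = 8; 105 mod 2 = 1.
So a = 105 is the smallest counterexample.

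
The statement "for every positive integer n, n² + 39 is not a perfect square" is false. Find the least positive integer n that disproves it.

For n = 1, 2, 3, 4 the conclusion holds.
n = 5: 5² + 39 = 64 = 8², a perfect square.

n = 5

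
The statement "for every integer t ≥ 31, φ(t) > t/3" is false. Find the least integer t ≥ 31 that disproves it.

t = 36

A counterexample is any integer t ≥ 31 such that the claim fails; we check each in order.
The first 5 eligible values, up to t = 35, all satisfy the conclusion.
t = 36: φ(36) = 12 and 36/3 = 12, so φ(36) ≤ 36/3.
So t = 36 is the smallest counterexample.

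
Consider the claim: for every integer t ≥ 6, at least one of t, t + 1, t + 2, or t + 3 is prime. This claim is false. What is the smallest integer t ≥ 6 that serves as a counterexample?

t = 24

Check each integer t ≥ 6 in order until t, t + 1, t + 2, t + 3 are all composite.
For t = 6, 7, 8, 9, …, 21, 22, 23 the conclusion holds.
t = 24: 24 = 2 × 12; 25 = 5 × 5; 26 = 2 × 13; 27 = 3 × 9 — all composite.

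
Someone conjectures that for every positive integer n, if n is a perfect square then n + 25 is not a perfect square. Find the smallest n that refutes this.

A counterexample is any positive integer n such that n is a perfect square but n + 25 is a perfect square; we check each in order.
For n = 1, 4, 9, 16, …, 81, 100, 121 the conclusion holds.
n = 144: 144 = 12² and 144 + 25 = 169 = 13².
Hence n = 144 is a counterexample.

n = 144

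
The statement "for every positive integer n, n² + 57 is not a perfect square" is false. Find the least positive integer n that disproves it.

n = 8

A counterexample is any positive integer n such that n² + 57 is a perfect square; we check each in order.
For n = 1, 2, 3, 4, 5, 6, 7 the conclusion holds.
n = 8: 8² + 57 = 121 = 11², a perfect square.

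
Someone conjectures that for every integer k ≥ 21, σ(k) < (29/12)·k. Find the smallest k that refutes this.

k = 24

Check each integer k ≥ 21 in order until the claim fails.
k = 21: σ(21) = 32; 32 < 203/4.
k = 22: σ(22) = 36; 36 < 319/6.
k = 23: σ(23) = 24; 24 < 667/12.
k = 24: σ(24) = 60; 60 ≥ 58.
So k = 24 is the smallest counterexample.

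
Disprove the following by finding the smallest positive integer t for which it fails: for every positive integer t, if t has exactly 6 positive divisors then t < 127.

A counterexample is any positive integer t such that t has exactly 6 positive divisors but the claim fails; we check each in order.
For t = 12, 18, 20, 28, …, 116, 117, 124 the conclusion holds.
t = 147: τ(147) = 6; 147 ≥ 127.
Hence t = 147 is a counterexample.

t = 147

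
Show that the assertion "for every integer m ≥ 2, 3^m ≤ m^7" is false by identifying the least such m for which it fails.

m = 19

The first 17 eligible values, up to m = 18, all satisfy the conclusion.
m = 19: 3^m = 1162261467 and m^7 = 893871739, so 1162261467 > 893871739.
Hence m = 19 is a counterexample.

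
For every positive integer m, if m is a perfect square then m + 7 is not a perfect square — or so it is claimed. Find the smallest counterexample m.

Check each positive integer m in order until m is a perfect square but m + 7 is a perfect square.
For m = 1, 4 the conclusion holds.
m = 9: 9 = 3² and 9 + 7 = 16 = 4².

m = 9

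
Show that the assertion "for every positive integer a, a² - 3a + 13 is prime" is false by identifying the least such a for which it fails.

a = 12

A counterexample is any positive integer a such that a² - 3a + 13 is not prime; we check each in order.
The first 11 eligible values, up to a = 11, all satisfy the conclusion.
a = 12: a² - 3a + 13 = 121 = 11 × 11, composite.
So a = 12 is the smallest counterexample.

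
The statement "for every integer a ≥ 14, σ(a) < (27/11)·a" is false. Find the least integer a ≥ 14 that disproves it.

A counterexample is any integer a ≥ 14 such that the claim fails; we check each in order.
For a = 14, 15, 16, 17, 18, 19, 20, 21, 22, 23 the conclusion holds.
a = 24: σ(24) = 60; 60 ≥ 648/11.

a = 24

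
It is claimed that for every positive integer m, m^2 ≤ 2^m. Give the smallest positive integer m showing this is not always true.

m = 3

Check each positive integer m in order until m^2 > 2^m.
m = 1: m^2 = 1 and 2^m = 2, so 1 ≤ 2.
m = 2: m^2 = 4 and 2^m = 4, so 4 ≤ 4.
m = 3: m^2 = 9 and 2^m = 8, so 9 > 8.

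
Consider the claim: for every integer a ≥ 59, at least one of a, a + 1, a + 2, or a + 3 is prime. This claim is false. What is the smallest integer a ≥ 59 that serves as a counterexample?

a = 62

A counterexample is any integer a ≥ 59 such that a, a + 1, a + 2, a + 3 are all composite; we check each in order.
a = 59: 59 is prime.
a = 60: 61 is prime.
a = 61: 61 is prime.
a = 62: 62 = 2 × 31; 63 = 3 × 21; 64 = 2 × 32; 65 = 5 × 13 — all composite.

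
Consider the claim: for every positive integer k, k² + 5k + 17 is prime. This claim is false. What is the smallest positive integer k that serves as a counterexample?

For k = 1, 2, 3, 4, 5, 6, 7 the conclusion holds.
k = 8: k² + 5k + 17 = 121 = 11 × 11, composite.

k = 8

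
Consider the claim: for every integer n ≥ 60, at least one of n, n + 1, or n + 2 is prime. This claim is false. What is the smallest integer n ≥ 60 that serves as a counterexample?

Check each integer n ≥ 60 in order until n, n + 1, n + 2 are all composite.
For n = 60, 61 the conclusion holds.
n = 62: 62 = 2 × 31; 63 = 3 × 21; 64 = 2 × 32 — all composite.
So n = 62 is the smallest counterexample.

n = 62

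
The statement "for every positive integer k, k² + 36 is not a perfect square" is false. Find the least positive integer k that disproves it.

We need the least positive integer k for which k² + 36 is a perfect square.
For k = 1, 2, 3, 4, 5, 6, 7 the conclusion holds.
k = 8: 8² + 36 = 100 = 10², a perfect square.

k = 8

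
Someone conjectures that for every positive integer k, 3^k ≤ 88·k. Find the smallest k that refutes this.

For k = 1, 2, 3, 4, 5 the conclusion holds.
k = 6: 3^k = 729 and 88·k = 528, so 729 > 528.

k = 6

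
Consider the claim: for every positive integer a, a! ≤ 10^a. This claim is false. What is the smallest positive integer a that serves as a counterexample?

a = 25

We need the least positive integer a for which a! > 10^a.
The first 24 eligible values, up to a = 24, all satisfy the conclusion.
a = 25: a! = 15511210043330985984000000 and 10^a = 10000000000000000000000000, so 15511210043330985984000000 > 10000000000000000000000000.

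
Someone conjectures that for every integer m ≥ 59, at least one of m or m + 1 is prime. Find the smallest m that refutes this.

m = 62

Check each integer m ≥ 59 in order until m, m + 1 are both composite.
m = 59: 59 is prime.
m = 60: 61 is prime.
m = 61: 61 is prime.
m = 62: 62 = 2 × 31; 63 = 3 × 21 — both composite.
Hence m = 62 is a counterexample.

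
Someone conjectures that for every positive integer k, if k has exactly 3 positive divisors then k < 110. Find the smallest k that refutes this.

For k = 4, 9, 25, 49 the conclusion holds.
k = 121: τ(121) = 3; 121 ≥ 110.
Thus k = 121 disproves the claim, and no smaller k works.

k = 121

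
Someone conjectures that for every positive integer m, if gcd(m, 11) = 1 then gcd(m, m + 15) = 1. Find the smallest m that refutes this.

m = 3

m = 1: gcd(1, 16) = 1.
m = 2: gcd(2, 17) = 1.
m = 3: gcd(3, 18) = 3.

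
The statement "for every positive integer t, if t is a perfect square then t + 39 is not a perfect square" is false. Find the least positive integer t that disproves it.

We need the least positive integer t for which t is a perfect square but t + 39 is a perfect square.
t = 1: 1 + 39 = 40, not a perfect square.
t = 4: 4 + 39 = 43, not a perfect square.
t = 9: 9 + 39 = 48, not a perfect square.
t = 16: 16 + 39 = 55, not a perfect square.
t = 25: 25 = 5² and 25 + 39 = 64 = 8².
So t = 25 is the smallest counterexample.

t = 25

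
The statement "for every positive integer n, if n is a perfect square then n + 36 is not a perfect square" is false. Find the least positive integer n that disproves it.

The first 7 eligible values, up to n = 49, all satisfy the conclusion.
n = 64: 64 = 8² and 64 + 36 = 100 = 10².
So n = 64 is the smallest counterexample.

n = 64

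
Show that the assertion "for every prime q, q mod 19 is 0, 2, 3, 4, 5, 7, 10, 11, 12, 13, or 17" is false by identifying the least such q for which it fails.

q = 37

A counterexample is any prime q such that the claim fails; we check each in order.
For q = 2, 3, 5, 7, …, 23, 29, 31 the conclusion holds.
q = 37: 37 mod 19 = 18 — not in {0, 2, 3, 4, 5, 7, 10, 11, 12, 13, 17}.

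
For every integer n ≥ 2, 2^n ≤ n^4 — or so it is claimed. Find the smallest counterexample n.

n = 17

For n = 2, 3, 4, 5, …, 14, 15, 16 the conclusion holds.
n = 17: 2^n = 131072 and n^4 = 83521, so 131072 > 83521.
So n = 17 is the smallest counterexample.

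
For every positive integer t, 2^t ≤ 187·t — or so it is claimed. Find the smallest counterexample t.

t = 12

The first 11 eligible values, up to t = 11, all satisfy the conclusion.
t = 12: 2^t = 4096 and 187·t = 2244, so 4096 > 2244.
Thus t = 12 disproves the claim, and no smaller t works.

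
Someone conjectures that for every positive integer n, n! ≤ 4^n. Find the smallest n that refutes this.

We need the least positive integer n for which n! > 4^n.
For n = 1, 2, 3, 4, 5, 6, 7, 8 the conclusion holds.
n = 9: n! = 362880 and 4^n = 262144, so 362880 > 262144.

n = 9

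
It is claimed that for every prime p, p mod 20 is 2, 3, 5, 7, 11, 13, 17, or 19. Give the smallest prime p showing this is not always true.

We need the least prime p for which the claim fails.
For p = 2, 3, 5, 7, 11, 13, 17, 19, 23 the conclusion holds.
p = 29: 29 mod 20 = 9 — not in {2, 3, 5, 7, 11, 13, 17, 19}.
So p = 29 is the smallest counterexample.

p = 29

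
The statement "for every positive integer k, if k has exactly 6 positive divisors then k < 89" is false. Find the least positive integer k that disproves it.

k = 92

For k = 12, 18, 20, 28, …, 68, 75, 76 the conclusion holds.
k = 92: τ(92) = 6; 92 ≥ 89.
Thus k = 92 disproves the claim, and no smaller k works.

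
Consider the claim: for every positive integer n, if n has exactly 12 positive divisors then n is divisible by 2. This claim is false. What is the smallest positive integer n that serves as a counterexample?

Check each positive integer n in order until n has exactly 12 positive divisors but n is not divisible by 2.
For n = 60, 72, 84, 90, …, 294, 306, 308 the conclusion holds.
n = 315: τ(315) = 12; 315 mod 2 = 1.

n = 315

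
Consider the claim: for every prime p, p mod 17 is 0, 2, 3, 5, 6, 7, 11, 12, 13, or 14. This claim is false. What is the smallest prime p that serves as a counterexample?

p = 43

A counterexample is any prime p such that the claim fails; we check each in order.
The first 13 eligible values, up to p = 41, all satisfy the conclusion.
p = 43: 43 mod 17 = 9 — not in {0, 2, 3, 5, 6, 7, 11, 12, 13, 14}.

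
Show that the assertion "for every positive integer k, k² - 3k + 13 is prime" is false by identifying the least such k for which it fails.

We need the least positive integer k for which k² - 3k + 13 is not prime.
For k = 1, 2, 3, 4, …, 9, 10, 11 the conclusion holds.
k = 12: k² - 3k + 13 = 121 = 11 × 11, composite.
So k = 12 is the smallest counterexample.

k = 12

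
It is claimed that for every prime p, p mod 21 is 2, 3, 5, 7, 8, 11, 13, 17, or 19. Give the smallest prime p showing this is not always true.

p = 31

For p = 2, 3, 5, 7, 11, 13, 17, 19, 23, 29 the conclusion holds.
p = 31: 31 mod 21 = 10 — not in {2, 3, 5, 7, 8, 11, 13, 17, 19}.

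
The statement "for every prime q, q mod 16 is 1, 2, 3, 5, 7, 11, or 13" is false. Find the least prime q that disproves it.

q = 31

The first 10 eligible values, up to q = 29, all satisfy the conclusion.
q = 31: 31 mod 16 = 15 — not in {1, 2, 3, 5, 7, 11, 13}.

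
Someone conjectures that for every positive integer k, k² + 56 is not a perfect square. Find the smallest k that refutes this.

k = 5

We need the least positive integer k for which k² + 56 is a perfect square.
k = 1: 1² + 56 = 57, not a perfect square.
k = 2: 2² + 56 = 60, not a perfect square.
k = 3: 3² + 56 = 65, not a perfect square.
k = 4: 4² + 56 = 72, not a perfect square.
k = 5: 5² + 56 = 81 = 9², a perfect square.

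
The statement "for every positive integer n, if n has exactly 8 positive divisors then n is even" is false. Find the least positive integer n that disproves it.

n = 105

We need the least positive integer n for which n has exactly 8 positive divisors but n is odd.
The first 12 eligible values, up to n = 104, all satisfy the conclusion.
n = 105: divisors of 105: 1, 3, 5, 7, 15, 21, 35, 105; 105 is odd.
Hence n = 105 is a counterexample.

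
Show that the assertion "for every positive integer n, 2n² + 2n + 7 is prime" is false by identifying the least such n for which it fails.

n = 6

Check each positive integer n in order until 2n² + 2n + 7 is not prime.
For n = 1, 2, 3, 4, 5 the conclusion holds.
n = 6: 2n² + 2n + 7 = 91 = 7 × 13, composite.
Hence n = 6 is a counterexample.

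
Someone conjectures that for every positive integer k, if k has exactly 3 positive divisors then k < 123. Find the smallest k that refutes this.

k = 169

k = 4: τ(4) = 3; 4 < 123.
k = 9: τ(9) = 3; 9 < 123.
k = 25: τ(25) = 3; 25 < 123.
k = 49: τ(49) = 3; 49 < 123.
k = 121: τ(121) = 3; 121 < 123.
k = 169: τ(169) = 3; 169 ≥ 123.
Hence k = 169 is a counterexample.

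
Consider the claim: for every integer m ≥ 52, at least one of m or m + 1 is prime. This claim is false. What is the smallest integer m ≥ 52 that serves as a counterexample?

m = 54

A counterexample is any integer m ≥ 52 such that m, m + 1 are both composite; we check each in order.
For m = 52, 53 the conclusion holds.
m = 54: 54 = 2 × 27; 55 = 5 × 11 — both composite.
Thus m = 54 disproves the claim, and no smaller m works.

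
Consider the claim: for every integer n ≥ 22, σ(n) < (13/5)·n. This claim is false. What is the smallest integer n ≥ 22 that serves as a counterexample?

We need the least integer n ≥ 22 for which the claim fails.
The first 38 eligible values, up to n = 59, all satisfy the conclusion.
n = 60: σ(60) = 168; 168 ≥ 156.
So n = 60 is the smallest counterexample.

n = 60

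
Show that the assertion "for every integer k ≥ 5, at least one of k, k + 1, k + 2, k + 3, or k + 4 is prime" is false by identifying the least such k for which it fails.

We need the least integer k ≥ 5 for which k, k + 1, k + 2, k + 3, k + 4 are all composite.
The first 19 eligible values, up to k = 23, all satisfy the conclusion.
k = 24: 24 = 2 × 12; 25 = 5 × 5; 26 = 2 × 13; 27 = 3 × 9; 28 = 2 × 14 — all composite.
Thus k = 24 disproves the claim, and no smaller k works.

k = 24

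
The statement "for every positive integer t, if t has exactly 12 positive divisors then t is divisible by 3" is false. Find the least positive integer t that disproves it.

t = 140

For t = 60, 72, 84, 90, 96, 108, 126, 132 the conclusion holds.
t = 140: τ(140) = 12; 140 mod 3 = 2.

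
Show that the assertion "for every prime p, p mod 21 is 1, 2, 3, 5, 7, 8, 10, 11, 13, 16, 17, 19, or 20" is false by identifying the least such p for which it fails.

p = 67

A counterexample is any prime p such that the claim fails; we check each in order.
The first 18 eligible values, up to p = 61, all satisfy the conclusion.
p = 67: 67 mod 21 = 4 — not in {1, 2, 3, 5, 7, 8, 10, 11, 13, 16, 17, 19, 20}.
So p = 67 is the smallest counterexample.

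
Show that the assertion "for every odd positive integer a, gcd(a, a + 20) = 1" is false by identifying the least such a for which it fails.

For a = 1, 3 the conclusion holds.
a = 5: gcd(5, 25) = 5.
Hence a = 5 is a counterexample.

a = 5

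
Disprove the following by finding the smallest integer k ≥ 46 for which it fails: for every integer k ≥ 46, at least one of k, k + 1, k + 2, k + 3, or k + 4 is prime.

k = 48

A counterexample is any integer k ≥ 46 such that k, k + 1, k + 2, k + 3, k + 4 are all composite; we check each in order.
For k = 46, 47 the conclusion holds.
k = 48: 48 = 2 × 24; 49 = 7 × 7; 50 = 2 × 25; 51 = 3 × 17; 52 = 2 × 26 — all composite.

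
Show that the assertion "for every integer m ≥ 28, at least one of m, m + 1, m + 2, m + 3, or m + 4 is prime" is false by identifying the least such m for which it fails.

Check each integer m ≥ 28 in order until m, m + 1, m + 2, m + 3, m + 4 are all composite.
The first 4 eligible values, up to m = 31, all satisfy the conclusion.
m = 32: 32 = 2 × 16; 33 = 3 × 11; 34 = 2 × 17; 35 = 5 × 7; 36 = 2 × 18 — all composite.

m = 32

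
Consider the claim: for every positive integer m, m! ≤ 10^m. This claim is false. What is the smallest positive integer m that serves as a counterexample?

For m = 1, 2, 3, 4, …, 22, 23, 24 the conclusion holds.
m = 25: m! = 15511210043330985984000000 and 10^m = 10000000000000000000000000, so 15511210043330985984000000 > 10000000000000000000000000.
Hence m = 25 is a counterexample.

m = 25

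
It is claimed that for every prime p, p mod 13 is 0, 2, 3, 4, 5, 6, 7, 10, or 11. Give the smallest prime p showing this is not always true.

p = 47

Check each prime p in order until the claim fails.
For p = 2, 3, 5, 7, …, 37, 41, 43 the conclusion holds.
p = 47: 47 mod 13 = 8 — not in {0, 2, 3, 4, 5, 6, 7, 10, 11}.
So p = 47 is the smallest counterexample.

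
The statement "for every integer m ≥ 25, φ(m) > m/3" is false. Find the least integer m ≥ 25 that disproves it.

Check each integer m ≥ 25 in order until the claim fails.
m = 25: φ(25) = 20 and 25/3 = 25/3, so φ(25) > 25/3.
m = 26: φ(26) = 12 and 26/3 = 26/3, so φ(26) > 26/3.
m = 27: φ(27) = 18 and 27/3 = 9, so φ(27) > 27/3.
m = 28: φ(28) = 12 and 28/3 = 28/3, so φ(28) > 28/3.
m = 29: φ(29) = 28 and 29/3 = 29/3, so φ(29) > 29/3.
m = 30: φ(30) = 8 and 30/3 = 10, so φ(30) ≤ 30/3.
Hence m = 30 is a counterexample.

m = 30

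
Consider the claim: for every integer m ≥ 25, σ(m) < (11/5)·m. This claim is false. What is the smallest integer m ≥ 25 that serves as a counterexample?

m = 30

For m = 25, 26, 27, 28, 29 the conclusion holds.
m = 30: σ(30) = 72; 72 ≥ 66.
Hence m = 30 is a counterexample.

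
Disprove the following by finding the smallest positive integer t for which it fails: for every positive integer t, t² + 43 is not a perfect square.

t = 21

The first 20 eligible values, up to t = 20, all satisfy the conclusion.
t = 21: 21² + 43 = 484 = 22², a perfect square.
Thus t = 21 disproves the claim, and no smaller t works.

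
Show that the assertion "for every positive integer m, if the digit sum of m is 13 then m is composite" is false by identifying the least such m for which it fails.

Check each positive integer m in order until the digit sum of m is 13 but m is prime.
m = 49: digit sum 13; 49 is composite.
m = 58: digit sum 13; 58 is composite.
m = 67: digit sum 13; 67 is prime, not composite.

m = 67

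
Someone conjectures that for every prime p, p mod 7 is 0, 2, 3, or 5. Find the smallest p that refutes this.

p = 11

A counterexample is any prime p such that the claim fails; we check each in order.
For p = 2, 3, 5, 7 the conclusion holds.
p = 11: 11 mod 7 = 4 — not in {0, 2, 3, 5}.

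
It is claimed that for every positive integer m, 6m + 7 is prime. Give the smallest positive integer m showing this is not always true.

Check each positive integer m in order until 6m + 7 is not prime.
m = 1: 6m + 7 = 13, prime.
m = 2: 6m + 7 = 19, prime.
m = 3: 6m + 7 = 25 = 5 × 5, composite.
So m = 3 is the smallest counterexample.

m = 3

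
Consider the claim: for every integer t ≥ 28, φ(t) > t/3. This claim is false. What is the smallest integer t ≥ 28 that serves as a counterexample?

t = 30

Check each integer t ≥ 28 in order until the claim fails.
For t = 28, 29 the conclusion holds.
t = 30: φ(30) = 8 and 30/3 = 10, so φ(30) ≤ 30/3.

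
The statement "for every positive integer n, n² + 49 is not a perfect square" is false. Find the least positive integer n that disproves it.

For n = 1, 2, 3, 4, …, 21, 22, 23 the conclusion holds.
n = 24: 24² + 49 = 625 = 25², a perfect square.
Thus n = 24 disproves the claim, and no smaller n works.

n = 24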